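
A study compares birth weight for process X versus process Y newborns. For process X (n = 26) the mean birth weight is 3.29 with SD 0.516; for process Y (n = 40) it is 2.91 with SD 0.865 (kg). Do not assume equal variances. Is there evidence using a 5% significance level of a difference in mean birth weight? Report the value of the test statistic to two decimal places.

Let group 1 = process X, group 2 = process Y. H0: μ_1 = μ_2; H1: μ_1 ≠ μ_2 (Welch's two-sample t-test, two-sided).
t = (x̄_1 − x̄_2)/√(s_1²/n_1 + s_2²/n_2) = (3.29 − 2.91)/√(0.516²/26 + 0.865²/40) = 2.23
Welch–Satterthwaite df ≈ 63.64
Two-sided p-value ≈ 0.0290
Since p ≈ 0.0290 < α = 0.05, reject H0; the data support H1.

2.23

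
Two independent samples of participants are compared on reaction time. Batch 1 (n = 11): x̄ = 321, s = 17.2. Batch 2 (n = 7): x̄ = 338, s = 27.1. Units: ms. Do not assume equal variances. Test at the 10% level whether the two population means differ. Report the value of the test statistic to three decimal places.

-1.481

Let group 1 = batch 1, group 2 = batch 2. H0: μ_1 = μ_2; H1: μ_1 ≠ μ_2 (Welch's two-sample t-test, two-sided).
t = (x̄_1 − x̄_2)/√(s_1²/n_1 + s_2²/n_2) = (321 − 338)/√(17.2²/11 + 27.1²/7) = -1.481
Welch–Satterthwaite df ≈ 9.11
Two-sided p-value ≈ 0.1724
Since p ≈ 0.1724 > α = 0.1, fail to reject H0; the data do not provide sufficient evidence against H0.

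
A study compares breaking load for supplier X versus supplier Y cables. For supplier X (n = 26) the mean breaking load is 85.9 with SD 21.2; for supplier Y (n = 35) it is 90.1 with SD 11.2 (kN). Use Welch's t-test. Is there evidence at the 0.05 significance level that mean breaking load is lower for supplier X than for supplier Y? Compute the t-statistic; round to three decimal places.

Let group 1 = supplier X, group 2 = supplier Y. H0: μ_1 = μ_2; H1: μ_1 < μ_2 (Welch's two-sample t-test, left-tailed).
t = (x̄_1 − x̄_2)/√(s_1²/n_1 + s_2²/n_2) = (85.9 − 90.1)/√(21.2²/26 + 11.2²/35) = -0.919
Welch–Satterthwaite df ≈ 35.32
p-value = P(T ≤ -0.919) ≈ 0.182
Since p ≈ 0.182 > α = 0.05, fail to reject H0; the data do not provide sufficient evidence against H0.

-0.919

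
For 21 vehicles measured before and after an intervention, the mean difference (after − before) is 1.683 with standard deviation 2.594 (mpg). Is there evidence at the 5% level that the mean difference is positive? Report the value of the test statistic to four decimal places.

H0: μ_d = 0; H1: μ_d > 0 (paired t-test on the differences, right-tailed).
t = d̄/(s_d/√n) = 1.683/(2.594/√21) = 2.9732
df = n − 1 = 20
p-value = P(T ≥ 2.9732) ≈ 0.004
Since p ≈ 0.004 < α = 0.05, reject H0; the evidence is statistically significant.

2.9732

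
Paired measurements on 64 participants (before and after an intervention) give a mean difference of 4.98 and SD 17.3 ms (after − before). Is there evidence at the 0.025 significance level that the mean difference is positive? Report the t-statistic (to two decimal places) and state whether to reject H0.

H0: μ_d = 0; H1: μ_d > 0 (paired t-test on the differences, right-tailed).
t = d̄/(s_d/√n) = 4.98/(17.3/√64) = 2.30
df = n − 1 = 63
p-value = P(T ≥ 2.30) ≈ 0.012
Since p ≈ 0.012 < α = 0.025, reject H0; the evidence is statistically significant.

t = 2.30; reject H0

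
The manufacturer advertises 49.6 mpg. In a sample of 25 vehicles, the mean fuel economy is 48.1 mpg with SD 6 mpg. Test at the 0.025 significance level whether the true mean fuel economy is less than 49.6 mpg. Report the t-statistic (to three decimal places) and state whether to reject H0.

H0: μ = 49.6; H1: μ < 49.6 (one-sample t-test, left-tailed).
t = (x̄ − μ₀)/(s/√n) = (48.1 − 49.6)/(6/√25) = -1.250
df = n − 1 = 24
p-value = P(T ≤ -1.250) ≈ 0.1117
Since p ≈ 0.1117 > α = 0.025, fail to reject H0; the evidence is not statistically significant.

t = -1.250; fail to reject H0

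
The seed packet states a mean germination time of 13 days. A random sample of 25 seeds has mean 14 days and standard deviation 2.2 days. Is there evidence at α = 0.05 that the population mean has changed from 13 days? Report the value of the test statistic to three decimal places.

2.273

H0: μ = 13; H1: μ ≠ 13 (one-sample t-test, two-sided).
t = (x̄ − μ₀)/(s/√n) = (14 − 13)/(2.2/√25) = 2.273
df = n − 1 = 24
Two-sided p-value ≈ 0.032
Since p ≈ 0.032 < α = 0.05, reject H0; the evidence is statistically significant.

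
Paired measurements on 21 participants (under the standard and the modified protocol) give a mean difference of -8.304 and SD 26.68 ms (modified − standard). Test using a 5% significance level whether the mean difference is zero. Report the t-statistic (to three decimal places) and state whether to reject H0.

t = -1.426; fail to reject H0

H0: μ_d = 0; H1: μ_d ≠ 0 (paired t-test on the differences, two-sided).
t = d̄/(s_d/√n) = -8.304/(26.68/√21) = -1.426
df = n − 1 = 20
Two-sided p-value ≈ 0.1692
Since p ≈ 0.1692 > α = 0.05, fail to reject H0; the evidence is not statistically significant.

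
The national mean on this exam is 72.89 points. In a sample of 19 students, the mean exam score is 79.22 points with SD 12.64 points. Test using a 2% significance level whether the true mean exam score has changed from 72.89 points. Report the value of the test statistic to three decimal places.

2.183

H0: μ = 72.89; H1: μ ≠ 72.89 (one-sample t-test, two-sided).
t = (x̄ − μ₀)/(s/√n) = (79.22 − 72.89)/(12.64/√19) = 2.183
df = n − 1 = 18
Two-sided p-value ≈ 0.043
Since p ≈ 0.043 > α = 0.02, fail to reject H0; the data do not provide sufficient evidence against H0.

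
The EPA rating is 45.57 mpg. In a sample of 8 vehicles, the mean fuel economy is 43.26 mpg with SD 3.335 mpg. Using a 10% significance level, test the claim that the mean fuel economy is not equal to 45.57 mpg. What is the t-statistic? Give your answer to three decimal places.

-1.959

H0: μ = 45.57; H1: μ ≠ 45.57 (one-sample t-test, two-sided).
t = (x̄ − μ₀)/(s/√n) = (43.26 − 45.57)/(3.335/√8) = -1.959
df = n − 1 = 7
Two-sided p-value ≈ 0.0909
Since p ≈ 0.0909 < α = 0.1, reject H0; the evidence is statistically significant.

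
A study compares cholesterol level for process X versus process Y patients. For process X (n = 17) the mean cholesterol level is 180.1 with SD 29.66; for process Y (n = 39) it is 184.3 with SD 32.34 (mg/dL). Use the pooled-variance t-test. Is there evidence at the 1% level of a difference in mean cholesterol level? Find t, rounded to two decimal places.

-0.46

Let group 1 = process X, group 2 = process Y. H0: μ_1 = μ_2; H1: μ_1 ≠ μ_2 (two-sample pooled-variance t-test, two-sided).
s_p² = [(17−1)·29.66² + (39−1)·32.34²]/(17+39−2) = 996.643
t = (180.1 − 184.3)/√[996.643·(1/17 + 1/39)] = -0.46
df = n₁ + n₂ − 2 = 54
Two-sided p-value ≈ 0.6490
Since p ≈ 0.6490 > α = 0.01, fail to reject H0; the data do not provide sufficient evidence against H0.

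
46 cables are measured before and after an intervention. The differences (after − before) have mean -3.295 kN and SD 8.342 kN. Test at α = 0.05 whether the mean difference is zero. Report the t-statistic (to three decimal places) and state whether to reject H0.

H0: μ_d = 0; H1: μ_d ≠ 0 (paired t-test on the differences, two-sided).
t = d̄/(s_d/√n) = -3.295/(8.342/√46) = -2.679
df = n − 1 = 45
Two-sided p-value ≈ 0.010
Since p ≈ 0.010 < α = 0.05, reject H0; the data support H1.

t = -2.679; reject H0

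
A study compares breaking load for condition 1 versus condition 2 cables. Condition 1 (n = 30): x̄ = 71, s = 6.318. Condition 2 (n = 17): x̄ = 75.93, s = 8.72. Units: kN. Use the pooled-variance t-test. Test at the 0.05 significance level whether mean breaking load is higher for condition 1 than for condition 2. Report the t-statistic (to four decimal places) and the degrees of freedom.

Let group 1 = condition 1, group 2 = condition 2. H0: μ_1 = μ_2; H1: μ_1 > μ_2 (two-sample pooled-variance t-test, right-tailed).
s_p² = [(30−1)·6.318² + (17−1)·8.72²]/(30+17−2) = 52.7602
t = (71 − 75.93)/√[52.7602·(1/30 + 1/17)] = -2.2358
df = n₁ + n₂ − 2 = 45
p-value = P(T ≥ -2.2358) ≈ 0.9848
Since p ≈ 0.9848 > α = 0.05, fail to reject H0; the data do not provide sufficient evidence against H0.

t = -2.2358, df = 45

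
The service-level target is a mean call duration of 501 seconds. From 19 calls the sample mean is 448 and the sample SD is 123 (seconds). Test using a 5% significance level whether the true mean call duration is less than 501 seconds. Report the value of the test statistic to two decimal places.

H0: μ = 501; H1: μ < 501 (one-sample t-test, left-tailed).
t = (x̄ − μ₀)/(s/√n) = (448 − 501)/(123/√19) = -1.88
df = n − 1 = 18
p-value = P(T ≤ -1.88) ≈ 0.0383
Since p ≈ 0.0383 < α = 0.05, reject H0; the evidence is statistically significant.

-1.88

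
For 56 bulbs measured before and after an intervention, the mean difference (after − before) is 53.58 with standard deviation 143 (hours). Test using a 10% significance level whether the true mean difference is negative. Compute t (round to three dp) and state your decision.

H0: μ_d = 0; H1: μ_d < 0 (paired t-test on the differences, left-tailed).
t = d̄/(s_d/√n) = 53.58/(143/√56) = 2.804
df = n − 1 = 55
p-value = P(T ≤ 2.804) ≈ 0.997
Since p ≈ 0.997 > α = 0.1, fail to reject H0; the evidence is not statistically significant.

t = 2.804; fail to reject H0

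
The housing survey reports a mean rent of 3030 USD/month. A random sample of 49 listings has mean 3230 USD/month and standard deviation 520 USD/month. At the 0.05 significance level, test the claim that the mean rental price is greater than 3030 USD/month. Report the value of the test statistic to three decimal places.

2.692

H0: μ = 3030; H1: μ > 3030 (one-sample t-test, right-tailed).
t = (x̄ − μ₀)/(s/√n) = (3230 − 3030)/(520/√49) = 2.692
df = n − 1 = 48
p-value = P(T ≥ 2.692) ≈ 0.005
Since p ≈ 0.005 < α = 0.05, reject H0; the data support H1.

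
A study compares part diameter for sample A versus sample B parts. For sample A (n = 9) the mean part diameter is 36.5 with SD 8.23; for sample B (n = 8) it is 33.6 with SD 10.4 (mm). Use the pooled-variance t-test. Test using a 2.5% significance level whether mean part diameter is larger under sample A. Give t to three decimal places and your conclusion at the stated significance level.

t = 0.641; fail to reject H0

Let group 1 = sample A, group 2 = sample B. H0: μ_1 = μ_2; H1: μ_1 > μ_2 (two-sample pooled-variance t-test, right-tailed).
s_p² = [(9−1)·8.23² + (8−1)·10.4²]/(9+8−2) = 86.5989
t = (36.5 − 33.6)/√[86.5989·(1/9 + 1/8)] = 0.641
df = n₁ + n₂ − 2 = 15
p-value = P(T ≥ 0.641) ≈ 0.2655
Since p ≈ 0.2655 > α = 0.025, fail to reject H0; the evidence is not statistically significant.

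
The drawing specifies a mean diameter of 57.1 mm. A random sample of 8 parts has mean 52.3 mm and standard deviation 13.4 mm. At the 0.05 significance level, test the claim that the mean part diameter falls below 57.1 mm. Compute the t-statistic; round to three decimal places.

-1.013

H0: μ = 57.1; H1: μ < 57.1 (one-sample t-test, left-tailed).
t = (x̄ − μ₀)/(s/√n) = (52.3 − 57.1)/(13.4/√8) = -1.013
df = n − 1 = 7
p-value = P(T ≤ -1.013) ≈ 0.1724
Since p ≈ 0.1724 > α = 0.05, fail to reject H0; the evidence is not statistically significant.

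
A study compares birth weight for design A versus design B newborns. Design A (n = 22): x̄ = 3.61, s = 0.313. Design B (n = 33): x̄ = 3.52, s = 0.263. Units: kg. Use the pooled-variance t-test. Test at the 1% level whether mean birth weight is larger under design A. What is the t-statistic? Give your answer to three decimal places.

Let group 1 = design A, group 2 = design B. H0: μ_1 = μ_2; H1: μ_1 > μ_2 (two-sample pooled-variance t-test, right-tailed).
s_p² = [(22−1)·0.313² + (33−1)·0.263²]/(22+33−2) = 0.0805803
t = (3.61 − 3.52)/√[0.0805803·(1/22 + 1/33)] = 1.152
df = n₁ + n₂ − 2 = 53
p-value = P(T ≥ 1.152) ≈ 0.1273
Since p ≈ 0.1273 > α = 0.01, fail to reject H0; the data do not provide sufficient evidence against H0.

1.152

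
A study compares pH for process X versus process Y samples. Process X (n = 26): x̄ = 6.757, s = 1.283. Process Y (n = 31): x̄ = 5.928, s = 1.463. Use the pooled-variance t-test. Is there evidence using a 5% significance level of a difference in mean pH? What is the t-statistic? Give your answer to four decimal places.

Let group 1 = process X, group 2 = process Y. H0: μ_1 = μ_2; H1: μ_1 ≠ μ_2 (two-sample pooled-variance t-test, two-sided).
s_p² = [(26−1)·1.283² + (31−1)·1.463²]/(26+31−2) = 1.9157
t = (6.757 − 5.928)/√[1.9157·(1/26 + 1/31)] = 2.2523
df = n₁ + n₂ − 2 = 55
Two-sided p-value ≈ 0.0283
Since p ≈ 0.0283 < α = 0.05, reject H0; the evidence is statistically significant.

2.2523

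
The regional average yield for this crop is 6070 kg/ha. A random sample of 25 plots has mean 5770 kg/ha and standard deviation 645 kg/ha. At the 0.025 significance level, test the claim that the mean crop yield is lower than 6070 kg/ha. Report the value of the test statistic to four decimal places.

-2.3256

H0: μ = 6070; H1: μ < 6070 (one-sample t-test, left-tailed).
t = (x̄ − μ₀)/(s/√n) = (5770 − 6070)/(645/√25) = -2.3256
df = n − 1 = 24
p-value = P(T ≤ -2.3256) ≈ 0.014
Since p ≈ 0.014 < α = 0.025, reject H0; the evidence is statistically significant.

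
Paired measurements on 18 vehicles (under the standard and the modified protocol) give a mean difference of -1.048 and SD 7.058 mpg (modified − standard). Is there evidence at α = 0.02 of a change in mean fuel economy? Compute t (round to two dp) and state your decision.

t = -0.63; fail to reject H0

H0: μ_d = 0; H1: μ_d ≠ 0 (paired t-test on the differences, two-sided).
t = d̄/(s_d/√n) = -1.048/(7.058/√18) = -0.63
df = n − 1 = 17
Two-sided p-value ≈ 0.537
Since p ≈ 0.537 > α = 0.02, fail to reject H0; the data do not provide sufficient evidence against H0.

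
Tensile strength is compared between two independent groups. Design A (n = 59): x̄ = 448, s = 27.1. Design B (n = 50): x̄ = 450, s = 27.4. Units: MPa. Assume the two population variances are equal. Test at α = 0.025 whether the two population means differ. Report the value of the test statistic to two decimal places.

-0.38

Let group 1 = design A, group 2 = design B. H0: μ_1 = μ_2; H1: μ_1 ≠ μ_2 (two-sample pooled-variance t-test, two-sided).
s_p² = [(59−1)·27.1² + (50−1)·27.4²]/(59+50−2) = 741.897
t = (448 − 450)/√[741.897·(1/59 + 1/50)] = -0.38
df = n₁ + n₂ − 2 = 107
Two-sided p-value ≈ 0.7032
Since p ≈ 0.7032 > α = 0.025, fail to reject H0; the evidence is not statistically significant.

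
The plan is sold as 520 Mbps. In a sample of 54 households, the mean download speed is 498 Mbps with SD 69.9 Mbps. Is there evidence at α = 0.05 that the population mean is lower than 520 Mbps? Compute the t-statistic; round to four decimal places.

-2.3128

H0: μ = 520; H1: μ < 520 (one-sample t-test, left-tailed).
t = (x̄ − μ₀)/(s/√n) = (498 − 520)/(69.9/√54) = -2.3128
df = n − 1 = 53
p-value = P(T ≤ -2.3128) ≈ 0.0123
Since p ≈ 0.0123 < α = 0.05, reject H0; the evidence is statistically significant.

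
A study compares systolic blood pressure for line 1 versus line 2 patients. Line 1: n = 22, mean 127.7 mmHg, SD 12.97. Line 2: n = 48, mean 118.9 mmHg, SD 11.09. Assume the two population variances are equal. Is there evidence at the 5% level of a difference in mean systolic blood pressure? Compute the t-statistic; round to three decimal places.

Let group 1 = line 1, group 2 = line 2. H0: μ_1 = μ_2; H1: μ_1 ≠ μ_2 (two-sample pooled-variance t-test, two-sided).
s_p² = [(22−1)·12.97² + (48−1)·11.09²]/(22+48−2) = 136.957
t = (127.7 − 118.9)/√[136.957·(1/22 + 1/48)] = 2.921
df = n₁ + n₂ − 2 = 68
Two-sided p-value ≈ 0.005
Since p ≈ 0.005 < α = 0.05, reject H0; the evidence is statistically significant.

2.921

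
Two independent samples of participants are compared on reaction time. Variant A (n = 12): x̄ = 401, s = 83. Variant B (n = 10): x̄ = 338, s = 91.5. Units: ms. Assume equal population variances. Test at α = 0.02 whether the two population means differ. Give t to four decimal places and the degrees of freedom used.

Let group 1 = variant A, group 2 = variant B. H0: μ_1 = μ_2; H1: μ_1 ≠ μ_2 (two-sample pooled-variance t-test, two-sided).
s_p² = [(12−1)·83² + (10−1)·91.5²]/(12+10−2) = 7556.46
t = (401 − 338)/√[7556.46·(1/12 + 1/10)] = 1.6926
df = n₁ + n₂ − 2 = 20
Two-sided p-value ≈ 0.106
Since p ≈ 0.106 > α = 0.02, fail to reject H0; the evidence is not statistically significant.

t = 1.6926, df = 20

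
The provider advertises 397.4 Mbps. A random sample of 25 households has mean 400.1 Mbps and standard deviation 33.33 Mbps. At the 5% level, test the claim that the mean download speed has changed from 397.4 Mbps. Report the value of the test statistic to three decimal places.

H0: μ = 397.4; H1: μ ≠ 397.4 (one-sample t-test, two-sided).
t = (x̄ − μ₀)/(s/√n) = (400.1 − 397.4)/(33.33/√25) = 0.405
df = n − 1 = 24
Two-sided p-value ≈ 0.6890
Since p ≈ 0.6890 > α = 0.05, fail to reject H0; the evidence is not statistically significant.

0.405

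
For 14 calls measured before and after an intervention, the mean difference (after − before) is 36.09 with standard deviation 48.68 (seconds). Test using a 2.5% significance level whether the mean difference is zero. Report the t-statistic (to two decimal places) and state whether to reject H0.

t = 2.77; reject H0

H0: μ_d = 0; H1: μ_d ≠ 0 (paired t-test on the differences, two-sided).
t = d̄/(s_d/√n) = 36.09/(48.68/√14) = 2.77
df = n − 1 = 13
Two-sided p-value ≈ 0.016
Since p ≈ 0.016 < α = 0.025, reject H0; the evidence is statistically significant.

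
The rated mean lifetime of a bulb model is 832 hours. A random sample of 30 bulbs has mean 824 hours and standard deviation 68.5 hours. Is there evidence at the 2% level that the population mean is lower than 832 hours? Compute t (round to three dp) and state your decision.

t = -0.640; fail to reject H0

H0: μ = 832; H1: μ < 832 (one-sample t-test, left-tailed).
t = (x̄ − μ₀)/(s/√n) = (824 − 832)/(68.5/√30) = -0.640
df = n − 1 = 29
p-value = P(T ≤ -0.640) ≈ 0.264
Since p ≈ 0.264 > α = 0.02, fail to reject H0; the evidence is not statistically significant.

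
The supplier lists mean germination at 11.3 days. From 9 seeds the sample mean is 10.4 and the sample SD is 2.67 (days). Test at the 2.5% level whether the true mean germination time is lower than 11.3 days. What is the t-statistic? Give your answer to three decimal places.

-1.011

H0: μ = 11.3; H1: μ < 11.3 (one-sample t-test, left-tailed).
t = (x̄ − μ₀)/(s/√n) = (10.4 − 11.3)/(2.67/√9) = -1.011
df = n − 1 = 8
p-value = P(T ≤ -1.011) ≈ 0.171
Since p ≈ 0.171 > α = 0.025, fail to reject H0; the data do not provide sufficient evidence against H0.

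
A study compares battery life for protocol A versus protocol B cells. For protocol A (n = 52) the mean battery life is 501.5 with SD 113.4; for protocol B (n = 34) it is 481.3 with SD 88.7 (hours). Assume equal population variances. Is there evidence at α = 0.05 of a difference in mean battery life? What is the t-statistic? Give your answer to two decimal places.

Let group 1 = protocol A, group 2 = protocol B. H0: μ_1 = μ_2; H1: μ_1 ≠ μ_2 (two-sample pooled-variance t-test, two-sided).
s_p² = [(52−1)·113.4² + (34−1)·88.7²]/(52+34−2) = 10898.5
t = (501.5 − 481.3)/√[10898.5·(1/52 + 1/34)] = 0.88
df = n₁ + n₂ − 2 = 84
Two-sided p-value ≈ 0.3828
Since p ≈ 0.3828 > α = 0.05, fail to reject H0; the data do not provide sufficient evidence against H0.

0.88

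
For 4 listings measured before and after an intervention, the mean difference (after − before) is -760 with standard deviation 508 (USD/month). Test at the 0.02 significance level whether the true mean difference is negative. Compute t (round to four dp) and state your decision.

H0: μ_d = 0; H1: μ_d < 0 (paired t-test on the differences, left-tailed).
t = d̄/(s_d/√n) = -760/(508/√4) = -2.9921
df = n − 1 = 3
p-value = P(T ≤ -2.9921) ≈ 0.0290
Since p ≈ 0.0290 > α = 0.02, fail to reject H0; the data do not provide sufficient evidence against H0.

t = -2.9921; fail to reject H0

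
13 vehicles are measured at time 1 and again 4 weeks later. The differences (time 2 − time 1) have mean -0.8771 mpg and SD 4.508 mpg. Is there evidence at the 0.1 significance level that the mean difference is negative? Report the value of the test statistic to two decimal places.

-0.70

H0: μ_d = 0; H1: μ_d < 0 (paired t-test on the differences, left-tailed).
t = d̄/(s_d/√n) = -0.8771/(4.508/√13) = -0.70
df = n − 1 = 12
p-value = P(T ≤ -0.70) ≈ 0.2482
Since p ≈ 0.2482 > α = 0.1, fail to reject H0; the data do not provide sufficient evidence against H0.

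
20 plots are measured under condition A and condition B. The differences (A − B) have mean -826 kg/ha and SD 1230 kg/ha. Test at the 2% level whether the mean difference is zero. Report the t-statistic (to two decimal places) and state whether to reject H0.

t = -3.00; reject H0

H0: μ_d = 0; H1: μ_d ≠ 0 (paired t-test on the differences, two-sided).
t = d̄/(s_d/√n) = -826/(1230/√20) = -3.00
df = n − 1 = 19
Two-sided p-value ≈ 0.007
Since p ≈ 0.007 < α = 0.02, reject H0; the evidence is statistically significant.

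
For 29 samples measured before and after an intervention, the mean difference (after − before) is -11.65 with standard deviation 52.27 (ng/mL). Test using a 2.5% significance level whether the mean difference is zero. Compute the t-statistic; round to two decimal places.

-1.20

H0: μ_d = 0; H1: μ_d ≠ 0 (paired t-test on the differences, two-sided).
t = d̄/(s_d/√n) = -11.65/(52.27/√29) = -1.20
df = n − 1 = 28
Two-sided p-value ≈ 0.240
Since p ≈ 0.240 > α = 0.025, fail to reject H0; the data do not provide sufficient evidence against H0.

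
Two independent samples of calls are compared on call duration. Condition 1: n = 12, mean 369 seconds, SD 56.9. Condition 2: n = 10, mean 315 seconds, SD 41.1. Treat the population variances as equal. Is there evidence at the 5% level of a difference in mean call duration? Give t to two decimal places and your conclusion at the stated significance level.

t = 2.50; reject H0

Let group 1 = condition 1, group 2 = condition 2. H0: μ_1 = μ_2; H1: μ_1 ≠ μ_2 (two-sample pooled-variance t-test, two-sided).
s_p² = [(12−1)·56.9² + (10−1)·41.1²]/(12+10−2) = 2540.83
t = (369 − 315)/√[2540.83·(1/12 + 1/10)] = 2.50
df = n₁ + n₂ − 2 = 20
Two-sided p-value ≈ 0.021
Since p ≈ 0.021 < α = 0.05, reject H0; the evidence is statistically significant.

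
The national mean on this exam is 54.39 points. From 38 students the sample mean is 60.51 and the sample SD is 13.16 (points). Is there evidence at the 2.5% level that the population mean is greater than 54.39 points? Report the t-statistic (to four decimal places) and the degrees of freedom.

H0: μ = 54.39; H1: μ > 54.39 (one-sample t-test, right-tailed).
t = (x̄ − μ₀)/(s/√n) = (60.51 − 54.39)/(13.16/√38) = 2.8667
df = n − 1 = 37
p-value = P(T ≥ 2.8667) ≈ 0.003
Since p ≈ 0.003 < α = 0.025, reject H0; the evidence is statistically significant.

t = 2.8667, df = 37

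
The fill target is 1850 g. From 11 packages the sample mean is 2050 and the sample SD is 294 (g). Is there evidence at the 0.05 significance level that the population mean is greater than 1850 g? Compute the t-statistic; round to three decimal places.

2.256

H0: μ = 1850; H1: μ > 1850 (one-sample t-test, right-tailed).
t = (x̄ − μ₀)/(s/√n) = (2050 − 1850)/(294/√11) = 2.256
df = n − 1 = 10
p-value = P(T ≥ 2.256) ≈ 0.0238
Since p ≈ 0.0238 < α = 0.05, reject H0; the data support H1.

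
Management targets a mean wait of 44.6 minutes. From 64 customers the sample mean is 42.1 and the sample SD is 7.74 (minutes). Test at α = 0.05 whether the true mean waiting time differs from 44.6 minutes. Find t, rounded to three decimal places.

H0: μ = 44.6; H1: μ ≠ 44.6 (one-sample t-test, two-sided).
t = (x̄ − μ₀)/(s/√n) = (42.1 − 44.6)/(7.74/√64) = -2.584
df = n − 1 = 63
Two-sided p-value ≈ 0.012
Since p ≈ 0.012 < α = 0.05, reject H0; the data support H1.

-2.584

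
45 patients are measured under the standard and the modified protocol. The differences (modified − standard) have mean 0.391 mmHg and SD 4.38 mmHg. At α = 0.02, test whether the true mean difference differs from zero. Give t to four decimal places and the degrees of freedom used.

t = 0.5988, df = 44

H0: μ_d = 0; H1: μ_d ≠ 0 (paired t-test on the differences, two-sided).
t = d̄/(s_d/√n) = 0.391/(4.38/√45) = 0.5988
df = n − 1 = 44
Two-sided p-value ≈ 0.5524
Since p ≈ 0.5524 > α = 0.02, fail to reject H0; the data do not provide sufficient evidence against H0.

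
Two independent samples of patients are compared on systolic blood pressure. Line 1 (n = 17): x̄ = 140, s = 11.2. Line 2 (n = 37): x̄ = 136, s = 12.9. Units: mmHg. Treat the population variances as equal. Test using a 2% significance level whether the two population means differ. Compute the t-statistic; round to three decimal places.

1.101

Let group 1 = line 1, group 2 = line 2. H0: μ_1 = μ_2; H1: μ_1 ≠ μ_2 (two-sample pooled-variance t-test, two-sided).
s_p² = [(17−1)·11.2² + (37−1)·12.9²]/(17+37−2) = 153.804
t = (140 − 136)/√[153.804·(1/17 + 1/37)] = 1.101
df = n₁ + n₂ − 2 = 52
Two-sided p-value ≈ 0.276
Since p ≈ 0.276 > α = 0.02, fail to reject H0; the data do not provide sufficient evidence against H0.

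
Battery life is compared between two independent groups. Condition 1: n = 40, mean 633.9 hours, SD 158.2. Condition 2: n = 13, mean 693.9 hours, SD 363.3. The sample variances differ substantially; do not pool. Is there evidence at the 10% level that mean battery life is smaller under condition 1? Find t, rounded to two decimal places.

Let group 1 = condition 1, group 2 = condition 2. H0: μ_1 = μ_2; H1: μ_1 < μ_2 (Welch's two-sample t-test, left-tailed).
t = (x̄_1 − x̄_2)/√(s_1²/n_1 + s_2²/n_2) = (633.9 − 693.9)/√(158.2²/40 + 363.3²/13) = -0.58
Welch–Satterthwaite df ≈ 13.51
p-value = P(T ≤ -0.58) ≈ 0.2864
Since p ≈ 0.2864 > α = 0.1, fail to reject H0; the data do not provide sufficient evidence against H0.

-0.58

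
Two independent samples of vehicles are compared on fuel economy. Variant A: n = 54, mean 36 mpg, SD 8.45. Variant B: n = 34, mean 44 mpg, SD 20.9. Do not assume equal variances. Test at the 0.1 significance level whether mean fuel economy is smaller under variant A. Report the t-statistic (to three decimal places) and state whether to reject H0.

t = -2.125; reject H0

Let group 1 = variant A, group 2 = variant B. H0: μ_1 = μ_2; H1: μ_1 < μ_2 (Welch's two-sample t-test, left-tailed).
t = (x̄_1 − x̄_2)/√(s_1²/n_1 + s_2²/n_2) = (36 − 44)/√(8.45²/54 + 20.9²/34) = -2.125
Welch–Satterthwaite df ≈ 39.88
p-value = P(T ≤ -2.125) ≈ 0.020
Since p ≈ 0.020 < α = 0.1, reject H0; the data support H1.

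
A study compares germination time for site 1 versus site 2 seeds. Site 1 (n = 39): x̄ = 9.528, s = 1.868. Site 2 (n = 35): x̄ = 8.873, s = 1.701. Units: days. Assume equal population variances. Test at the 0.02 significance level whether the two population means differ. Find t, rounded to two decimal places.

Let group 1 = site 1, group 2 = site 2. H0: μ_1 = μ_2; H1: μ_1 ≠ μ_2 (two-sample pooled-variance t-test, two-sided).
s_p² = [(39−1)·1.868² + (35−1)·1.701²]/(39+35−2) = 3.20797
t = (9.528 − 8.873)/√[3.20797·(1/39 + 1/35)] = 1.57
df = n₁ + n₂ − 2 = 72
Two-sided p-value ≈ 0.1207
Since p ≈ 0.1207 > α = 0.02, fail to reject H0; the data do not provide sufficient evidence against H0.

1.57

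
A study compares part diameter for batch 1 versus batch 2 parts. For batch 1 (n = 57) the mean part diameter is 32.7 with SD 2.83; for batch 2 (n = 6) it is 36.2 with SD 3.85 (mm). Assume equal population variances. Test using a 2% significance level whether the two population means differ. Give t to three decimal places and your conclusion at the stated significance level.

Let group 1 = batch 1, group 2 = batch 2. H0: μ_1 = μ_2; H1: μ_1 ≠ μ_2 (two-sample pooled-variance t-test, two-sided).
s_p² = [(57−1)·2.83² + (6−1)·3.85²]/(57+6−2) = 8.56739
t = (32.7 − 36.2)/√[8.56739·(1/57 + 1/6)] = -2.786
df = n₁ + n₂ − 2 = 61
Two-sided p-value ≈ 0.0071
Since p ≈ 0.0071 < α = 0.02, reject H0; the data support H1.

t = -2.786; reject H0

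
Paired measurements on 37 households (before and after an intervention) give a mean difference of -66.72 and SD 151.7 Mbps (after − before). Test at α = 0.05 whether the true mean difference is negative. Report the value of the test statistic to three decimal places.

H0: μ_d = 0; H1: μ_d < 0 (paired t-test on the differences, left-tailed).
t = d̄/(s_d/√n) = -66.72/(151.7/√37) = -2.675
df = n − 1 = 36
p-value = P(T ≤ -2.675) ≈ 0.006
Since p ≈ 0.006 < α = 0.05, reject H0; the evidence is statistically significant.

-2.675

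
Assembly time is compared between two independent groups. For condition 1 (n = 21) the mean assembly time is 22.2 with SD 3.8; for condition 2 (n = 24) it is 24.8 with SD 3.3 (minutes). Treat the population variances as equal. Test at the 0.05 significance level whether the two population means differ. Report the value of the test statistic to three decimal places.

-2.457

Let group 1 = condition 1, group 2 = condition 2. H0: μ_1 = μ_2; H1: μ_1 ≠ μ_2 (two-sample pooled-variance t-test, two-sided).
s_p² = [(21−1)·3.8² + (24−1)·3.3²]/(21+24−2) = 12.5412
t = (22.2 − 24.8)/√[12.5412·(1/21 + 1/24)] = -2.457
df = n₁ + n₂ − 2 = 43
Two-sided p-value ≈ 0.018
Since p ≈ 0.018 < α = 0.05, reject H0; the evidence is statistically significant.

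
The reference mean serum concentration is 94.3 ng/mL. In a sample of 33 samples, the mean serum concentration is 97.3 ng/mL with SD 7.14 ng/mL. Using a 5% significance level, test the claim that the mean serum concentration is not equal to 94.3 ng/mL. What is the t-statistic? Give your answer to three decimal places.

H0: μ = 94.3; H1: μ ≠ 94.3 (one-sample t-test, two-sided).
t = (x̄ − μ₀)/(s/√n) = (97.3 − 94.3)/(7.14/√33) = 2.414
df = n − 1 = 32
Two-sided p-value ≈ 0.0217
Since p ≈ 0.0217 < α = 0.05, reject H0; the evidence is statistically significant.

2.414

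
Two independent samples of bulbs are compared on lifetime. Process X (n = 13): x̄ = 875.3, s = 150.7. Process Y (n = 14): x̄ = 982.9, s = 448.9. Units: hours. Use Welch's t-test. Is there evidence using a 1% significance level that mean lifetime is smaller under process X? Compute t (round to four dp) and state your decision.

t = -0.8469; fail to reject H0

Let group 1 = process X, group 2 = process Y. H0: μ_1 = μ_2; H1: μ_1 < μ_2 (Welch's two-sample t-test, left-tailed).
t = (x̄_1 − x̄_2)/√(s_1²/n_1 + s_2²/n_2) = (875.3 − 982.9)/√(150.7²/13 + 448.9²/14) = -0.8469
Welch–Satterthwaite df ≈ 16.09
p-value = P(T ≤ -0.8469) ≈ 0.205
Since p ≈ 0.205 > α = 0.01, fail to reject H0; the evidence is not statistically significant.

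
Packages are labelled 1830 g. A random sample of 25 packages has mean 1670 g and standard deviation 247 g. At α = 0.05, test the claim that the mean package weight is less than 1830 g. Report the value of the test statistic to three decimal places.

H0: μ = 1830; H1: μ < 1830 (one-sample t-test, left-tailed).
t = (x̄ − μ₀)/(s/√n) = (1670 − 1830)/(247/√25) = -3.239
df = n − 1 = 24
p-value = P(T ≤ -3.239) ≈ 0.0017
Since p ≈ 0.0017 < α = 0.05, reject H0; the evidence is statistically significant.

-3.239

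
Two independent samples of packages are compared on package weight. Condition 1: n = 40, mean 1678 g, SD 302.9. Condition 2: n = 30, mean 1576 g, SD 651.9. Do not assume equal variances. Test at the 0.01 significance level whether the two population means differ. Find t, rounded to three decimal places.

Let group 1 = condition 1, group 2 = condition 2. H0: μ_1 = μ_2; H1: μ_1 ≠ μ_2 (Welch's two-sample t-test, two-sided).
t = (x̄_1 − x̄_2)/√(s_1²/n_1 + s_2²/n_2) = (1678 − 1576)/√(302.9²/40 + 651.9²/30) = 0.795
Welch–Satterthwaite df ≈ 38.40
Two-sided p-value ≈ 0.431
Since p ≈ 0.431 > α = 0.01, fail to reject H0; the data do not provide sufficient evidence against H0.

0.795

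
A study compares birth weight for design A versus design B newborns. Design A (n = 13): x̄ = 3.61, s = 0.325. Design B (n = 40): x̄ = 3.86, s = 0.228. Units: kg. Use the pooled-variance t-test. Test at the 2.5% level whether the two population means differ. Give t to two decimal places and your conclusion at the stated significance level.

t = -3.08; reject H0

Let group 1 = design A, group 2 = design B. H0: μ_1 = μ_2; H1: μ_1 ≠ μ_2 (two-sample pooled-variance t-test, two-sided).
s_p² = [(13−1)·0.325² + (40−1)·0.228²]/(13+40−2) = 0.0646054
t = (3.61 − 3.86)/√[0.0646054·(1/13 + 1/40)] = -3.08
df = n₁ + n₂ − 2 = 51
Two-sided p-value ≈ 0.003
Since p ≈ 0.003 < α = 0.025, reject H0; the data support H1.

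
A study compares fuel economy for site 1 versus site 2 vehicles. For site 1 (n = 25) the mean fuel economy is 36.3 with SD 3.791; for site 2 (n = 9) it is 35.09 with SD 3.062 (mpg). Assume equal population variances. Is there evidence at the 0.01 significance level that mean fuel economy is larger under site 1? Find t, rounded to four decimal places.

0.8593

Let group 1 = site 1, group 2 = site 2. H0: μ_1 = μ_2; H1: μ_1 > μ_2 (two-sample pooled-variance t-test, right-tailed).
s_p² = [(25−1)·3.791² + (9−1)·3.062²]/(25+9−2) = 13.1227
t = (36.3 − 35.09)/√[13.1227·(1/25 + 1/9)] = 0.8593
df = n₁ + n₂ − 2 = 32
p-value = P(T ≥ 0.8593) ≈ 0.198
Since p ≈ 0.198 > α = 0.01, fail to reject H0; the evidence is not statistically significant.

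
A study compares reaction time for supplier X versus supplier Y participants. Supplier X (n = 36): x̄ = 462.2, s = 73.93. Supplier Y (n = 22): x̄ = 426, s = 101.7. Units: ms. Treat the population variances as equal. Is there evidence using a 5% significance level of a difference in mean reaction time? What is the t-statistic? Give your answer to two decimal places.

Let group 1 = supplier X, group 2 = supplier Y. H0: μ_1 = μ_2; H1: μ_1 ≠ μ_2 (two-sample pooled-variance t-test, two-sided).
s_p² = [(36−1)·73.93² + (22−1)·101.7²]/(36+22−2) = 7294.61
t = (462.2 − 426)/√[7294.61·(1/36 + 1/22)] = 1.57
df = n₁ + n₂ − 2 = 56
Two-sided p-value ≈ 0.123
Since p ≈ 0.123 > α = 0.05, fail to reject H0; the evidence is not statistically significant.

1.57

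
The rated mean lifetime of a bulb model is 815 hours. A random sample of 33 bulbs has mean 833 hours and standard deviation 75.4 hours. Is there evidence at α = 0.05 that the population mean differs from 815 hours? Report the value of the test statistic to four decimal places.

1.3714

H0: μ = 815; H1: μ ≠ 815 (one-sample t-test, two-sided).
t = (x̄ − μ₀)/(s/√n) = (833 − 815)/(75.4/√33) = 1.3714
df = n − 1 = 32
Two-sided p-value ≈ 0.1798
Since p ≈ 0.1798 > α = 0.05, fail to reject H0; the evidence is not statistically significant.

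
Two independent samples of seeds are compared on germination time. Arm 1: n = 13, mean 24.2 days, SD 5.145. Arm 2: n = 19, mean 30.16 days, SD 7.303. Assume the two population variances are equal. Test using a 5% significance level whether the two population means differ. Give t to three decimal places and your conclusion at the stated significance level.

Let group 1 = arm 1, group 2 = arm 2. H0: μ_1 = μ_2; H1: μ_1 ≠ μ_2 (two-sample pooled-variance t-test, two-sided).
s_p² = [(13−1)·5.145² + (19−1)·7.303²]/(13+19−2) = 42.5887
t = (24.2 − 30.16)/√[42.5887·(1/13 + 1/19)] = -2.537
df = n₁ + n₂ − 2 = 30
Two-sided p-value ≈ 0.0166
Since p ≈ 0.0166 < α = 0.05, reject H0; the evidence is statistically significant.

t = -2.537; reject H0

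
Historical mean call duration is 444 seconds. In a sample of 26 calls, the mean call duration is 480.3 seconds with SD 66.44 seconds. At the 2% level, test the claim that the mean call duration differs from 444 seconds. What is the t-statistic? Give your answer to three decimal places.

2.786

H0: μ = 444; H1: μ ≠ 444 (one-sample t-test, two-sided).
t = (x̄ − μ₀)/(s/√n) = (480.3 − 444)/(66.44/√26) = 2.786
df = n − 1 = 25
Two-sided p-value ≈ 0.0100
Since p ≈ 0.0100 < α = 0.02, reject H0; the data support H1.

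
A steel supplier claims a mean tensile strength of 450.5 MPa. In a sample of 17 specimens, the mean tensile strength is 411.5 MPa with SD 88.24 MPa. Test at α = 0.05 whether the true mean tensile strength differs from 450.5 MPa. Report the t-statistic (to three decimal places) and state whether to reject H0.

t = -1.822; fail to reject H0

H0: μ = 450.5; H1: μ ≠ 450.5 (one-sample t-test, two-sided).
t = (x̄ − μ₀)/(s/√n) = (411.5 − 450.5)/(88.24/√17) = -1.822
df = n − 1 = 16
Two-sided p-value ≈ 0.0872
Since p ≈ 0.0872 > α = 0.05, fail to reject H0; the evidence is not statistically significant.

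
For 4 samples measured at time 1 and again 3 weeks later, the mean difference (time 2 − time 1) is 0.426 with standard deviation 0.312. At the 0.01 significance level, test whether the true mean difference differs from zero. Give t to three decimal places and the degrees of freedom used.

t = 2.731, df = 3

H0: μ_d = 0; H1: μ_d ≠ 0 (paired t-test on the differences, two-sided).
t = d̄/(s_d/√n) = 0.426/(0.312/√4) = 2.731
df = n − 1 = 3
Two-sided p-value ≈ 0.0719
Since p ≈ 0.0719 > α = 0.01, fail to reject H0; the evidence is not statistically significant.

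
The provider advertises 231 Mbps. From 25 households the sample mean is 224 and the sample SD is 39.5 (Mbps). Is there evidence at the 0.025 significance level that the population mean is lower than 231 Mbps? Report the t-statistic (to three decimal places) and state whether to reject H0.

t = -0.886; fail to reject H0

H0: μ = 231; H1: μ < 231 (one-sample t-test, left-tailed).
t = (x̄ − μ₀)/(s/√n) = (224 − 231)/(39.5/√25) = -0.886
df = n − 1 = 24
p-value = P(T ≤ -0.886) ≈ 0.192
Since p ≈ 0.192 > α = 0.025, fail to reject H0; the evidence is not statistically significant.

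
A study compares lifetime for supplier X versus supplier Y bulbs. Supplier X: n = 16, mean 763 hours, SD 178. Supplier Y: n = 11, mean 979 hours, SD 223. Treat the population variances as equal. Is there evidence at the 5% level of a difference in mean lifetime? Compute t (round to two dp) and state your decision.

t = -2.80; reject H0

Let group 1 = supplier X, group 2 = supplier Y. H0: μ_1 = μ_2; H1: μ_1 ≠ μ_2 (two-sample pooled-variance t-test, two-sided).
s_p² = [(16−1)·178² + (11−1)·223²]/(16+11−2) = 38902
t = (763 − 979)/√[38902·(1/16 + 1/11)] = -2.80
df = n₁ + n₂ − 2 = 25
Two-sided p-value ≈ 0.0098
Since p ≈ 0.0098 < α = 0.05, reject H0; the evidence is statistically significant.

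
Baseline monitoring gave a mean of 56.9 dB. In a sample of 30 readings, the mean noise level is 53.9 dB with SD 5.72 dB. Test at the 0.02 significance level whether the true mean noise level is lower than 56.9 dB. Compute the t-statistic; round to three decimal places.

H0: μ = 56.9; H1: μ < 56.9 (one-sample t-test, left-tailed).
t = (x̄ − μ₀)/(s/√n) = (53.9 − 56.9)/(5.72/√30) = -2.873
df = n − 1 = 29
p-value = P(T ≤ -2.873) ≈ 0.004
Since p ≈ 0.004 < α = 0.02, reject H0; the evidence is statistically significant.

-2.873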